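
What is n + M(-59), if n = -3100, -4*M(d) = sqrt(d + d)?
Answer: -3100 - I*sqrt(118)/4 ≈ -3100.0 - 2.7157*I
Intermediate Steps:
M(d) = -sqrt(2)*sqrt(d)/4 (M(d) = -sqrt(d + d)/4 = -sqrt(2)*sqrt(d)/4)
n + M(-59) = -3100 - sqrt(2)*sqrt(-59)/4 = -3100 - sqrt(2)*I*sqrt(59)/4 = -3100 - I*sqrt(118)/4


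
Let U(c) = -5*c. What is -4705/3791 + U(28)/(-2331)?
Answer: -1490945/1262403 ≈ -1.1810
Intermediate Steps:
-4705/3791 + U(28)/(-2331) = -4705/3791 - 5*28/(-2331) = -4705*1/3791 - 140*(-1/2331) = -4705/3791 + 20/333 = -1490945/1262403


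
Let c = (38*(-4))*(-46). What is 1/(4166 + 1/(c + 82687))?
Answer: 89679/373602715 ≈ 0.00024004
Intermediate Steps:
c = 6992 (c = -152*(-46) = 6992)
1/(4166 + 1/(c + 82687)) = 1/(4166 + 1/(6992 + 82687)) = 1/(4166 + 1/89679) = 1/(373602715/89679) = 89679/373602715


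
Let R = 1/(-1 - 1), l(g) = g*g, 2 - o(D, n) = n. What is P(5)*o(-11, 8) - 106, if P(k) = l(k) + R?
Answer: -253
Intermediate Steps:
o(D, n) = 2 - n
l(g) = g²
R = -½ (R = 1/(-2) = -½ ≈ -0.50000)
P(k) = -½ + k² (P(k) = k² - ½ = -½ + k²)
P(5)*o(-11, 8) - 106 = (-½ + 5²)*(2 - 1*8) - 106 = (-½ + 25)*(2 - 8) - 106 = (49/2)*(-6) - 106 = -147 - 106 = -253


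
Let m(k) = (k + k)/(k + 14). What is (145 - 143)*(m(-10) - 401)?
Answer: -812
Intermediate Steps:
m(k) = 2*k/(14 + k) (m(k) = (2*k)/(14 + k) = 2*k/(14 + k))
(145 - 143)*(m(-10) - 401) = (145 - 143)*(2*(-10)/(14 - 10) - 401) = 2*(2*(-10)/4 - 401) = 2*(2*(-10)*(¼) - 401) = 2*(-5 - 401) = 2*(-406) = -812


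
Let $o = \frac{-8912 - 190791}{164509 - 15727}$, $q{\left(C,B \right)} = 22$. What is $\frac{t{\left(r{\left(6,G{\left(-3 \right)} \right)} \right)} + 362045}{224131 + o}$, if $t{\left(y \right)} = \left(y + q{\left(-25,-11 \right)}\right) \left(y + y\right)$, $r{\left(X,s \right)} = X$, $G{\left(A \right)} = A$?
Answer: $\frac{53915769942}{33346458739} \approx 1.6168$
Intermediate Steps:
$t{\left(y \right)} = 2 y \left(22 + y\right)$ ($t{\left(y \right)} = \left(y + 22\right) \left(y + y\right) = \left(22 + y\right) 2 y = 2 y \left(22 + y\right)$)
$o = - \frac{199703}{148782} \approx -1.3423$
$\frac{t{\left(r{\left(6,G{\left(-3 \right)} \right)} \right)} + 362045}{224131 + o} = \frac{2 \cdot 6 \left(22 + 6\right) + 362045}{224131 - \frac{199703}{148782}} = \frac{2 \cdot 6 \cdot 28 + 362045}{\frac{33346458739}{148782}} = \left(336 + 362045\right) \frac{148782}{33346458739} = 362381 \cdot \frac{148782}{33346458739} = \frac{53915769942}{33346458739}$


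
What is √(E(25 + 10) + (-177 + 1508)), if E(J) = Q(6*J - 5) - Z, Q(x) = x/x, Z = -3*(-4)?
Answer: 2*√330 ≈ 36.332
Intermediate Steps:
Z = 12
Q(x) = 1
E(J) = -11 (E(J) = 1 - 1*12 = 1 - 12 = -11)
√(E(25 + 10) + (-177 + 1508)) = √(-11 + (-177 + 1508)) = √(-11 + 1331) = √1320 = 2*√330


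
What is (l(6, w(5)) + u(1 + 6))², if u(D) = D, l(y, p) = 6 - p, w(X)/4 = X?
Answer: 49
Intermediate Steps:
w(X) = 4*X
(l(6, w(5)) + u(1 + 6))² = ((6 - 4*5) + (1 + 6))² = ((6 - 1*20) + 7)² = ((6 - 20) + 7)² = (-14 + 7)² = (-7)² = 49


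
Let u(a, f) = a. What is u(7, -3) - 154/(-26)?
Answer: 168/13 ≈ 12.923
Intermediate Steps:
u(7, -3) - 154/(-26) = 7 - 154/(-26) = 7 - 154*(-1/26) = 7 + 77/13 = 168/13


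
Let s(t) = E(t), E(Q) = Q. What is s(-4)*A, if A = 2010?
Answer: -8040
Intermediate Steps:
s(t) = t
s(-4)*A = -4*2010 = -8040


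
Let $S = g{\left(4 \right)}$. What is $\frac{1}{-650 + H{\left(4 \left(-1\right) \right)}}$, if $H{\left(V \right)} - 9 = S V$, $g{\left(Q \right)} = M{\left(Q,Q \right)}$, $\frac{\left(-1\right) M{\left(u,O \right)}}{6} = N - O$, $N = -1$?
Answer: $- \frac{1}{761} \approx -0.0013141$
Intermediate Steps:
$M{\left(u,O \right)} = 6 + 6 O$ ($M{\left(u,O \right)} = - 6 \left(-1 - O\right) = 6 + 6 O$)
$g{\left(Q \right)} = 6 + 6 Q$
$S = 30$ ($S = 6 + 6 \cdot 4 = 6 + 24 = 30$)
$H{\left(V \right)} = 9 + 30 V$
$\frac{1}{-650 + H{\left(4 \left(-1\right) \right)}} = \frac{1}{-650 + \left(9 + 30 \cdot 4 \left(-1\right)\right)} = \frac{1}{-650 + \left(9 + 30 \left(-4\right)\right)} = \frac{1}{-650 + \left(9 - 120\right)} = \frac{1}{-650 - 111} = \frac{1}{-761} = - \frac{1}{761}$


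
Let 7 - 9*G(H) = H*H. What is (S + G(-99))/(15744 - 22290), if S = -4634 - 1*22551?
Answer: 254459/58914 ≈ 4.3192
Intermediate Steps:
G(H) = 7/9 - H²/9 (G(H) = 7/9 - H*H/9 = 7/9 - H²/9)
S = -27185 (S = -4634 - 22551 = -27185)
(S + G(-99))/(15744 - 22290) = (-27185 + (7/9 - ⅑*(-99)²))/(15744 - 22290) = (-27185 + (7/9 - ⅑*9801))/(-6546) = (-27185 + (7/9 - 1089))*(-1/6546) = (-27185 - 9794/9)*(-1/6546) = -254459/9*(-1/6546) = 254459/58914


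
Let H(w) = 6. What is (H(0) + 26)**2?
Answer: 1024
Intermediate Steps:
(H(0) + 26)**2 = (6 + 26)**2 = 32**2 = 1024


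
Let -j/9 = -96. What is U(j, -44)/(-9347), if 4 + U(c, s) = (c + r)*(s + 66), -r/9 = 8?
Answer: -1340/719 ≈ -1.8637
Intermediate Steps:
j = 864 (j = -9*(-96) = 864)
r = -72 (r = -9*8 = -72)
U(c, s) = -4 + (-72 + c)*(66 + s) (U(c, s) = -4 + (c - 72)*(s + 66) = -4 + (-72 + c)*(66 + s))
U(j, -44)/(-9347) = (-4756 - 72*(-44) + 66*864 + 864*(-44))/(-9347) = (-4756 + 3168 + 57024 - 38016)*(-1/9347) = 17420*(-1/9347) = -1340/719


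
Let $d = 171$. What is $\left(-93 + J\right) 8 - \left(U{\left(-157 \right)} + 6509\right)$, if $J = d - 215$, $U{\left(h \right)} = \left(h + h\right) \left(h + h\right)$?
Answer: $-106201$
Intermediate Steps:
$U{\left(h \right)} = 4 h^{2}$ ($U{\left(h \right)} = 2 h 2 h = 4 h^{2}$)
$J = -44$ ($J = 171 - 215 = -44$)
$\left(-93 + J\right) 8 - \left(U{\left(-157 \right)} + 6509\right) = \left(-93 - 44\right) 8 - \left(4 \left(-157\right)^{2} + 6509\right) = \left(-137\right) 8 - \left(4 \cdot 24649 + 6509\right) = -1096 - \left(98596 + 6509\right) = -1096 - 105105 = -106201$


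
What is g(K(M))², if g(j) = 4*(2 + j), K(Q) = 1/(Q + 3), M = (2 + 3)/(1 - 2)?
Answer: 36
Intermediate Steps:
M = -5 (M = 5/(-1) = 5*(-1) = -5)
K(Q) = 1/(3 + Q)
g(j) = 8 + 4*j
g(K(M))² = (8 + 4/(3 - 5))² = (8 + 4/(-2))² = (8 + 4*(-½))² = (8 - 2)² = 6² = 36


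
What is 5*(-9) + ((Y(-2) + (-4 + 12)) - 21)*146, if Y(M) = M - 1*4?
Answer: -2819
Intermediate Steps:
Y(M) = -4 + M (Y(M) = M - 4 = -4 + M)
5*(-9) + ((Y(-2) + (-4 + 12)) - 21)*146 = 5*(-9) + (((-4 - 2) + (-4 + 12)) - 21)*146 = -45 + ((-6 + 8) - 21)*146 = -45 + (2 - 21)*146 = -45 - 19*146 = -45 - 2774 = -2819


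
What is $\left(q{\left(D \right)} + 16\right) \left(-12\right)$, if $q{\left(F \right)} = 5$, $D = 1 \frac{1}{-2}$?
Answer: $-252$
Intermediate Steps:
$D = - \frac{1}{2}$ ($D = 1 \left(- \frac{1}{2}\right) = - \frac{1}{2} \approx -0.5$)
$\left(q{\left(D \right)} + 16\right) \left(-12\right) = \left(5 + 16\right) \left(-12\right) = 21 \left(-12\right) = -252$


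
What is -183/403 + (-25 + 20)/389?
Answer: -73202/156767 ≈ -0.46695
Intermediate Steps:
-183/403 + (-25 + 20)/389 = -183*1/403 - 5*1/389 = -183/403 - 5/389 = -73202/156767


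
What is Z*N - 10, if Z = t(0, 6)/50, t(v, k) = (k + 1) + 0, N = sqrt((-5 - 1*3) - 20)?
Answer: -10 + 7*I*sqrt(7)/25 ≈ -10.0 + 0.74081*I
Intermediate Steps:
N = 2*I*sqrt(7) (N = sqrt((-5 - 3) - 20) = sqrt(-8 - 20) = sqrt(-28) = 2*I*sqrt(7) ≈ 5.2915*I)
t(v, k) = 1 + k (t(v, k) = (1 + k) + 0 = 1 + k)
Z = 7/50 (Z = (1 + 6)/50 = 7*(1/50) = 7/50 ≈ 0.14000)
Z*N - 10 = 7*(2*I*sqrt(7))/50 - 10 = 7*I*sqrt(7)/25 - 10 = -10 + 7*I*sqrt(7)/25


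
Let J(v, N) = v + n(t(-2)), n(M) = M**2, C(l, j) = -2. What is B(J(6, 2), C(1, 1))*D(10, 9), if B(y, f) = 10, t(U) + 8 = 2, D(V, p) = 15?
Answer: 150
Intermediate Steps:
t(U) = -6 (t(U) = -8 + 2 = -6)
J(v, N) = 36 + v (J(v, N) = v + (-6)**2 = v + 36 = 36 + v)
B(J(6, 2), C(1, 1))*D(10, 9) = 10*15 = 150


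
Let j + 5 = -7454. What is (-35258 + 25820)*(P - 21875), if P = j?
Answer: 276854292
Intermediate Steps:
j = -7459 (j = -5 - 7454 = -7459)
P = -7459
(-35258 + 25820)*(P - 21875) = (-35258 + 25820)*(-7459 - 21875) = -9438*(-29334) = 276854292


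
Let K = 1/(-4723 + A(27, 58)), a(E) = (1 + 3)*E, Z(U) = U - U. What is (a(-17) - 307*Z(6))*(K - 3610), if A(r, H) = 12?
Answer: 1156456348/4711 ≈ 2.4548e+5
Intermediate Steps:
Z(U) = 0
a(E) = 4*E
K = -1/4711 (K = 1/(-4723 + 12) = 1/(-4711) = -1/4711 ≈ -0.00021227)
(a(-17) - 307*Z(6))*(K - 3610) = (4*(-17) - 307*0)*(-1/4711 - 3610) = (-68 + 0)*(-17006711/4711) = -68*(-17006711/4711) = 1156456348/4711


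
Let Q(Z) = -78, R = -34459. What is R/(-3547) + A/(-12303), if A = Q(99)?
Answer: 141408581/14546247 ≈ 9.7213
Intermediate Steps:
A = -78
R/(-3547) + A/(-12303) = -34459/(-3547) - 78/(-12303) = -34459*(-1/3547) - 78*(-1/12303) = 34459/3547 + 26/4101 = 141408581/14546247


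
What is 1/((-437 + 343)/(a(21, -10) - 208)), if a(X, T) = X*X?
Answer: -233/94 ≈ -2.4787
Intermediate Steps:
a(X, T) = X²
1/((-437 + 343)/(a(21, -10) - 208)) = 1/((-437 + 343)/(21² - 208)) = 1/(-94/(441 - 208)) = 1/(-94/233) = -233/94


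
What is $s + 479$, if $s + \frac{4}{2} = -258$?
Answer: $219$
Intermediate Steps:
$s = -260$ ($s = -2 - 258 = -260$)
$s + 479 = -260 + 479 = 219$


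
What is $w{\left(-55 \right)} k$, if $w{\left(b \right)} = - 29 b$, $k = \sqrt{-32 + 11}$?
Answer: $1595 i \sqrt{21} \approx 7309.2 i$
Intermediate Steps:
$k = i \sqrt{21}$ ($k = \sqrt{-21} = i \sqrt{21} \approx 4.5826 i$)
$w{\left(-55 \right)} k = \left(-29\right) \left(-55\right) i \sqrt{21} = 1595 i \sqrt{21}$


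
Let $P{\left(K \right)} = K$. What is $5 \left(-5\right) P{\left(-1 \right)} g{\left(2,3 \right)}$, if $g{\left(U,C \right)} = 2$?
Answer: $50$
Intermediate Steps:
$5 \left(-5\right) P{\left(-1 \right)} g{\left(2,3 \right)} = 5 \left(-5\right) \left(-1\right) 2 = \left(-25\right) \left(-1\right) 2 = 25 \cdot 2 = 50$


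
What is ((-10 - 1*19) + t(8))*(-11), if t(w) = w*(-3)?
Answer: 583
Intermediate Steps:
t(w) = -3*w
((-10 - 1*19) + t(8))*(-11) = ((-10 - 1*19) - 3*8)*(-11) = ((-10 - 19) - 24)*(-11) = (-29 - 24)*(-11) = -53*(-11) = 583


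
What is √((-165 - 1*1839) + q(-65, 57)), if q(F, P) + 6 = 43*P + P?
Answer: √498 ≈ 22.316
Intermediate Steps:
q(F, P) = -6 + 44*P (q(F, P) = -6 + (43*P + P) = -6 + 44*P)
√((-165 - 1*1839) + q(-65, 57)) = √((-165 - 1*1839) + (-6 + 44*57)) = √((-165 - 1839) + (-6 + 2508)) = √(-2004 + 2502) = √498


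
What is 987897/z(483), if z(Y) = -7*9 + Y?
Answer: 329299/140 ≈ 2352.1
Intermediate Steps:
z(Y) = -63 + Y
987897/z(483) = 987897/(-63 + 483) = 987897/420 = 987897*(1/420) = 329299/140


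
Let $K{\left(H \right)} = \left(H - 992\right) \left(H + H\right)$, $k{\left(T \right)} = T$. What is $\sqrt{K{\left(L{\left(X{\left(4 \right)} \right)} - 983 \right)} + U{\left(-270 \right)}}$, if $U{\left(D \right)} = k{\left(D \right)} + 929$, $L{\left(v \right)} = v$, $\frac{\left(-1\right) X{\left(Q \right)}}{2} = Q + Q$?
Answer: $\sqrt{3978677} \approx 1994.7$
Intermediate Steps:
$X{\left(Q \right)} = - 4 Q$ ($X{\left(Q \right)} = - 2 \left(Q + Q\right) = - 2 \cdot 2 Q = - 4 Q$)
$K{\left(H \right)} = 2 H \left(-992 + H\right)$ ($K{\left(H \right)} = \left(-992 + H\right) 2 H = 2 H \left(-992 + H\right)$)
$U{\left(D \right)} = 929 + D$ ($U{\left(D \right)} = D + 929 = 929 + D$)
$\sqrt{K{\left(L{\left(X{\left(4 \right)} \right)} - 983 \right)} + U{\left(-270 \right)}} = \sqrt{2 \left(\left(-4\right) 4 - 983\right) \left(-992 - 999\right) + \left(929 - 270\right)} = \sqrt{2 \left(-16 - 983\right) \left(-992 - 999\right) + 659} = \sqrt{2 \left(-999\right) \left(-992 - 999\right) + 659} = \sqrt{2 \left(-999\right) \left(-1991\right) + 659} = \sqrt{3978018 + 659} = \sqrt{3978677}$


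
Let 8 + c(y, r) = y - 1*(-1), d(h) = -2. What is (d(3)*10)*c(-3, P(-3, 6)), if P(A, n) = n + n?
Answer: 200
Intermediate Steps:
P(A, n) = 2*n
c(y, r) = -7 + y (c(y, r) = -8 + (y - 1*(-1)) = -8 + (y + 1) = -8 + (1 + y) = -7 + y)
(d(3)*10)*c(-3, P(-3, 6)) = (-2*10)*(-7 - 3) = -20*(-10) = 200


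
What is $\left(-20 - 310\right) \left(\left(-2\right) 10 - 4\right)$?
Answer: $7920$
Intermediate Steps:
$\left(-20 - 310\right) \left(\left(-2\right) 10 - 4\right) = - 330 \left(-20 - 4\right) = \left(-330\right) \left(-24\right) = 7920$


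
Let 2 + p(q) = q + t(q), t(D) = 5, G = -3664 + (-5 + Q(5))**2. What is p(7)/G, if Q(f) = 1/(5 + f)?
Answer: -1000/363999 ≈ -0.0027473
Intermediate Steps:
G = -363999/100 (G = -3664 + (-5 + 1/(5 + 5))**2 = -3664 + (-5 + 1/10)**2 = -3664 + (-49/10)**2 = -3664 + 2401/100 = -363999/100 ≈ -3640.0)
p(q) = 3 + q (p(q) = -2 + (q + 5) = -2 + (5 + q) = 3 + q)
p(7)/G = (3 + 7)/(-363999/100) = 10*(-100/363999) = -1000/363999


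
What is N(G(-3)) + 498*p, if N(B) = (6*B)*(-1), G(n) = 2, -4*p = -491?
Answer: 122235/2 ≈ 61118.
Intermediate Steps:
p = 491/4 (p = -1/4*(-491) = 491/4 ≈ 122.75)
N(B) = -6*B
N(G(-3)) + 498*p = -6*2 + 498*(491/4) = -12 + 122259/2 = 122235/2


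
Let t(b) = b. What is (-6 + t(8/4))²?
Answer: 16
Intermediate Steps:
(-6 + t(8/4))² = (-6 + 8/4)² = (-6 + 8*(¼))² = (-6 + 2)² = (-4)² = 16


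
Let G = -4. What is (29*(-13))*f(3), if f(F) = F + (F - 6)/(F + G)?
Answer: -2262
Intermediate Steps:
f(F) = F + (-6 + F)/(-4 + F) (f(F) = F + (F - 6)/(F - 4) = F + (-6 + F)/(-4 + F))
(29*(-13))*f(3) = (29*(-13))*((-6 + 3² - 3*3)/(-4 + 3)) = -377*(-6 + 9 - 9)/(-1) = -(-377)*(-6) = -377*6 = -2262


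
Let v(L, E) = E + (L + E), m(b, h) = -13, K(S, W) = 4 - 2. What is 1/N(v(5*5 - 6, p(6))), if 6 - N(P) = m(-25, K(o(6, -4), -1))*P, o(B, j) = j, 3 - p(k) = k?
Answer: 1/175 ≈ 0.0057143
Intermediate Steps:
p(k) = 3 - k
K(S, W) = 2
v(L, E) = L + 2*E (v(L, E) = E + (E + L) = L + 2*E)
N(P) = 6 + 13*P (N(P) = 6 - (-13)*P = 6 + 13*P)
1/N(v(5*5 - 6, p(6))) = 1/(6 + 13*((5*5 - 6) + 2*(3 - 1*6))) = 1/(6 + 13*((25 - 6) + 2*(3 - 6))) = 1/(6 + 13*(19 + 2*(-3))) = 1/(6 + 13*(19 - 6)) = 1/(6 + 13*13) = 1/(6 + 169) = 1/175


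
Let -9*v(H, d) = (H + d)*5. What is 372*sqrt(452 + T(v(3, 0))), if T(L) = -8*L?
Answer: 248*sqrt(1047) ≈ 8024.6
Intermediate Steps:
v(H, d) = -5*H/9 - 5*d/9 (v(H, d) = -(H + d)*5/9 = -(5*H + 5*d)/9 = -5*H/9 - 5*d/9)
372*sqrt(452 + T(v(3, 0))) = 372*sqrt(452 - 8*(-5/9*3 - 5/9*0)) = 372*sqrt(452 - 8*(-5/3 + 0)) = 372*sqrt(452 - 8*(-5/3)) = 372*sqrt(452 + 40/3) = 372*sqrt(1396/3) = 372*(2*sqrt(1047)/3) = 248*sqrt(1047)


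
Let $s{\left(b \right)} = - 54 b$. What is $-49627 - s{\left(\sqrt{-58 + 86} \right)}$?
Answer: $-49627 + 108 \sqrt{7} \approx -49341.0$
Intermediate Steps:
$-49627 - s{\left(\sqrt{-58 + 86} \right)} = -49627 - - 54 \sqrt{-58 + 86} = -49627 - - 54 \sqrt{28} = -49627 - - 54 \cdot 2 \sqrt{7} = -49627 - - 108 \sqrt{7} = -49627 + 108 \sqrt{7}$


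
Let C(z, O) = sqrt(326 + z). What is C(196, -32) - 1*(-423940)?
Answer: 423940 + 3*sqrt(58) ≈ 4.2396e+5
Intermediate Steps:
C(196, -32) - 1*(-423940) = sqrt(326 + 196) - 1*(-423940) = sqrt(522) + 423940 = 3*sqrt(58) + 423940 = 423940 + 3*sqrt(58)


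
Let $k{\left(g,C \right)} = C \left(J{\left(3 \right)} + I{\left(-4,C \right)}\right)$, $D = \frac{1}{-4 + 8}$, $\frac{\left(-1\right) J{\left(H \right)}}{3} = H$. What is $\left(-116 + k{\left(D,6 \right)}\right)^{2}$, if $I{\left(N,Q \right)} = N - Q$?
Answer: $52900$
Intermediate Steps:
$J{\left(H \right)} = - 3 H$
$D = \frac{1}{4} \approx 0.25$
$k{\left(g,C \right)} = C \left(-13 - C\right)$ ($k{\left(g,C \right)} = C \left(\left(-3\right) 3 - \left(4 + C\right)\right) = C \left(-9 - \left(4 + C\right)\right) = C \left(-13 - C\right)$)
$\left(-116 + k{\left(D,6 \right)}\right)^{2} = \left(-116 - 6 \left(13 + 6\right)\right)^{2} = \left(-116 - 6 \cdot 19\right)^{2} = \left(-116 - 114\right)^{2} = \left(-230\right)^{2} = 52900$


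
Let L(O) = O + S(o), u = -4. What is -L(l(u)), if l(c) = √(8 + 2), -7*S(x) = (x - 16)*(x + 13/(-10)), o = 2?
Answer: -7/5 - √10 ≈ -4.5623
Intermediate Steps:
S(x) = -(-16 + x)*(-13/10 + x)/7 (S(x) = -(x - 16)*(x + 13/(-10))/7 = -(-16 + x)*(x + 13*(-⅒))/7 = -(-16 + x)*(x - 13/10)/7 = -(-16 + x)*(-13/10 + x)/7)
l(c) = √10
L(O) = 7/5 + O (L(O) = O + (-104/35 - ⅐*2² + (173/70)*2) = O + (-104/35 - ⅐*4 + 173/35) = O + (-104/35 - 4/7 + 173/35) = O + 7/5 = 7/5 + O)
-L(l(u)) = -(7/5 + √10) = -7/5 - √10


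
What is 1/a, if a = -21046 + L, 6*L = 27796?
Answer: -3/49240 ≈ -6.0926e-5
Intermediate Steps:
L = 13898/3 (L = (⅙)*27796 = 13898/3 ≈ 4632.7)
a = -49240/3 (a = -21046 + 13898/3 = -49240/3 ≈ -16413.)
1/a = 1/(-49240/3) = -3/49240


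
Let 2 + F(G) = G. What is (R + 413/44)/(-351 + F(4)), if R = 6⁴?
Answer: -57437/15356 ≈ -3.7404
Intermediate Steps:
F(G) = -2 + G
R = 1296
(R + 413/44)/(-351 + F(4)) = (1296 + 413/44)/(-351 + (-2 + 4)) = (1296 + 413*(1/44))/(-351 + 2) = (1296 + 413/44)/(-349) = (57437/44)*(-1/349) = -57437/15356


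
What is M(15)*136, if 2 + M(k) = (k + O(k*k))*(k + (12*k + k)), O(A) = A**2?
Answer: 1446278128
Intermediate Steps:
M(k) = -2 + 14*k*(k + k**4) (M(k) = -2 + (k + (k*k)**2)*(k + (12*k + k)) = -2 + (k + (k**2)**2)*(k + 13*k) = -2 + (k + k**4)*(14*k) = -2 + 14*k*(k + k**4))
M(15)*136 = (-2 + 14*15**2 + 14*15**5)*136 = (-2 + 14*225 + 14*759375)*136 = (-2 + 3150 + 10631250)*136 = 10634398*136 = 1446278128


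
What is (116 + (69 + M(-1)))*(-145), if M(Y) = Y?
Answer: -26680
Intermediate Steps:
(116 + (69 + M(-1)))*(-145) = (116 + (69 - 1))*(-145) = (116 + 68)*(-145) = 184*(-145) = -26680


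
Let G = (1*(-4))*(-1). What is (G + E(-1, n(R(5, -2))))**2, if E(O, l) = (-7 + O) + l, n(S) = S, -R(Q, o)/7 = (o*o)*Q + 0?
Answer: 20736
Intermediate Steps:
R(Q, o) = -7*Q*o**2 (R(Q, o) = -7*((o*o)*Q + 0) = -7*(o**2*Q + 0) = -7*(Q*o**2 + 0) = -7*Q*o**2)
E(O, l) = -7 + O + l
G = 4 (G = -4*(-1) = 4)
(G + E(-1, n(R(5, -2))))**2 = (4 + (-7 - 1 - 7*5*(-2)**2))**2 = (4 + (-7 - 1 - 7*5*4))**2 = (4 + (-7 - 1 - 140))**2 = (4 - 148)**2 = (-144)**2 = 20736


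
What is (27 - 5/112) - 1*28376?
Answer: -3175093/112 ≈ -28349.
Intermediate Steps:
(27 - 5/112) - 1*28376 = (27 - 5*1/112) - 28376 = (27 - 5/112) - 28376 = 3019/112 - 28376 = -3175093/112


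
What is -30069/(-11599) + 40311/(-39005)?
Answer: 705274056/452418995 ≈ 1.5589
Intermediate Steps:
-30069/(-11599) + 40311/(-39005) = -30069*(-1/11599) + 40311*(-1/39005) = 30069/11599 - 40311/39005 = 705274056/452418995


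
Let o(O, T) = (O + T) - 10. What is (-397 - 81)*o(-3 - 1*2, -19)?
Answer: 16252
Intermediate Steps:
o(O, T) = -10 + O + T
(-397 - 81)*o(-3 - 1*2, -19) = (-397 - 81)*(-10 + (-3 - 1*2) - 19) = -478*(-10 + (-3 - 2) - 19) = -478*(-10 - 5 - 19) = -478*(-34) = 16252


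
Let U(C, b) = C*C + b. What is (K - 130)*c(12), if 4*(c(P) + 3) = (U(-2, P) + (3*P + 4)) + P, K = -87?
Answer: -3038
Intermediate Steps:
U(C, b) = b + C² (U(C, b) = C² + b = b + C²)
c(P) = -1 + 5*P/4 (c(P) = -3 + (((P + (-2)²) + (3*P + 4)) + P)/4 = -3 + (((P + 4) + (4 + 3*P)) + P)/4 = -3 + (((4 + P) + (4 + 3*P)) + P)/4 = -3 + ((8 + 4*P) + P)/4 = -3 + (8 + 5*P)/4 = -3 + (2 + 5*P/4) = -1 + 5*P/4)
(K - 130)*c(12) = (-87 - 130)*(-1 + (5/4)*12) = -217*(-1 + 15) = -217*14 = -3038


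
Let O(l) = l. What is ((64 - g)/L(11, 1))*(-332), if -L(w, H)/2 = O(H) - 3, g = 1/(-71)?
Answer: -377235/71 ≈ -5313.2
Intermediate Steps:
g = -1/71 ≈ -0.014085
L(w, H) = 6 - 2*H (L(w, H) = -2*(H - 3) = -2*(-3 + H) = 6 - 2*H)
((64 - g)/L(11, 1))*(-332) = ((64 - 1*(-1/71))/(6 - 2*1))*(-332) = ((64 + 1/71)/(6 - 2))*(-332) = ((4545/71)/4)*(-332) = ((4545/71)*(¼))*(-332) = (4545/284)*(-332) = -377235/71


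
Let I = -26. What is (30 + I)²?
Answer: 16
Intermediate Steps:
(30 + I)² = (30 - 26)² = 4² = 16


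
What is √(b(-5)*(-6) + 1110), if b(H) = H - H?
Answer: √1110 ≈ 33.317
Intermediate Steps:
b(H) = 0
√(b(-5)*(-6) + 1110) = √(0*(-6) + 1110) = √(0 + 1110) = √1110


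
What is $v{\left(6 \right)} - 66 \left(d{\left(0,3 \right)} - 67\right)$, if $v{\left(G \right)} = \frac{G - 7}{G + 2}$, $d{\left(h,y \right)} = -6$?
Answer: $\frac{38543}{8} \approx 4817.9$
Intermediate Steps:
$v{\left(G \right)} = \frac{-7 + G}{2 + G}$
$v{\left(6 \right)} - 66 \left(d{\left(0,3 \right)} - 67\right) = \frac{-7 + 6}{2 + 6} - 66 \left(-6 - 67\right) = \frac{1}{8} \left(-1\right) - 66 \left(-6 - 67\right) = \frac{1}{8} \left(-1\right) - -4818 = - \frac{1}{8} + 4818 = \frac{38543}{8}$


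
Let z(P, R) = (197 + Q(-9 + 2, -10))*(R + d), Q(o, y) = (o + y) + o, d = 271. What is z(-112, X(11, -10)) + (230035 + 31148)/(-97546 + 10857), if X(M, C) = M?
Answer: 4228948371/86689 ≈ 48783.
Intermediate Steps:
Q(o, y) = y + 2*o
z(P, R) = 46883 + 173*R (z(P, R) = (197 + (-10 + 2*(-9 + 2)))*(R + 271) = (197 + (-10 + 2*(-7)))*(271 + R) = (197 + (-10 - 14))*(271 + R) = (197 - 24)*(271 + R) = 173*(271 + R) = 46883 + 173*R)
z(-112, X(11, -10)) + (230035 + 31148)/(-97546 + 10857) = (46883 + 173*11) + (230035 + 31148)/(-97546 + 10857) = (46883 + 1903) + 261183/(-86689) = 48786 + 261183*(-1/86689) = 48786 - 261183/86689 = 4228948371/86689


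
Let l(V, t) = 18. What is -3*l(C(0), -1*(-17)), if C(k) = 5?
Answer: -54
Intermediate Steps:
-3*l(C(0), -1*(-17)) = -3*18 = -54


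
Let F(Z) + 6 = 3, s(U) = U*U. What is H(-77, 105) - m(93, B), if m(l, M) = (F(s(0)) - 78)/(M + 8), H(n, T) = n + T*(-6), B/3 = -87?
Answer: -178952/253 ≈ -707.32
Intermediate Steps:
s(U) = U²
B = -261 (B = 3*(-87) = -261)
F(Z) = -3 (F(Z) = -6 + 3 = -3)
H(n, T) = n - 6*T
m(l, M) = -81/(8 + M) (m(l, M) = (-3 - 78)/(M + 8) = -81/(8 + M))
H(-77, 105) - m(93, B) = (-77 - 6*105) - (-81)/(8 - 261) = (-77 - 630) - (-81)/(-253) = -707 - (-81)*(-1)/253 = -707 - 1*81/253 = -707 - 81/253 = -178952/253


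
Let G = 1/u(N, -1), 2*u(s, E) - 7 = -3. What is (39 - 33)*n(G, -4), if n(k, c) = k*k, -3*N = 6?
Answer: 3/2 ≈ 1.5000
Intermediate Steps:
N = -2 (N = -1/3*6 = -2)
u(s, E) = 2 (u(s, E) = 7/2 + (1/2)*(-3) = 7/2 - 3/2 = 2)
G = 1/2 ≈ 0.50000
n(k, c) = k**2
(39 - 33)*n(G, -4) = (39 - 33)*(1/2)**2 = 6*(1/4) = 3/2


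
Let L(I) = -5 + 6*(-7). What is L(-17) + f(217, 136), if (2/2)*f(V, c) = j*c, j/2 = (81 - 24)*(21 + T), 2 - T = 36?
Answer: -201599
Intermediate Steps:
T = -34 (T = 2 - 1*36 = 2 - 36 = -34)
j = -1482 (j = 2*((81 - 24)*(21 - 34)) = 2*(57*(-13)) = 2*(-741) = -1482)
f(V, c) = -1482*c
L(I) = -47 (L(I) = -5 - 42 = -47)
L(-17) + f(217, 136) = -47 - 1482*136 = -47 - 201552 = -201599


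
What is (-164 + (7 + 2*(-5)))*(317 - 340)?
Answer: 3841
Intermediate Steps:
(-164 + (7 + 2*(-5)))*(317 - 340) = (-164 + (7 - 10))*(-23) = (-164 - 3)*(-23) = -167*(-23) = 3841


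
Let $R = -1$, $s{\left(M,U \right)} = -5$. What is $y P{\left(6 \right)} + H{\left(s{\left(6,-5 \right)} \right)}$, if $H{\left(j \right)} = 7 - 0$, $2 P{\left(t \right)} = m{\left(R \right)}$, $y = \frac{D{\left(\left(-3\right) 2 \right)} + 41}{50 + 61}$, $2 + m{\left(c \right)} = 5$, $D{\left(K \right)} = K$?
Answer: $\frac{553}{74} \approx 7.473$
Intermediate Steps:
$m{\left(c \right)} = 3$ ($m{\left(c \right)} = -2 + 5 = 3$)
$y = \frac{35}{111}$ ($y = \frac{\left(-3\right) 2 + 41}{50 + 61} = \frac{-6 + 41}{111} = 35 \cdot \frac{1}{111} = \frac{35}{111} \approx 0.31532$)
$P{\left(t \right)} = \frac{3}{2}$ ($P{\left(t \right)} = \frac{1}{2} \cdot 3 = \frac{3}{2}$)
$H{\left(j \right)} = 7$ ($H{\left(j \right)} = 7 + 0 = 7$)
$y P{\left(6 \right)} + H{\left(s{\left(6,-5 \right)} \right)} = \frac{35}{111} \cdot \frac{3}{2} + 7 = \frac{35}{74} + 7 = \frac{553}{74}$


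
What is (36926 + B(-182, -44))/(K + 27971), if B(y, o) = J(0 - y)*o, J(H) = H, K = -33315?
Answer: -14459/2672 ≈ -5.4113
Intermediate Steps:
B(y, o) = -o*y (B(y, o) = (0 - y)*o = (-y)*o = -o*y)
(36926 + B(-182, -44))/(K + 27971) = (36926 - 1*(-44)*(-182))/(-33315 + 27971) = (36926 - 8008)/(-5344) = 28918*(-1/5344) = -14459/2672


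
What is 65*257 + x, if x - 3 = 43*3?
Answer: 16837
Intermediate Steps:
x = 132 (x = 3 + 43*3 = 3 + 129 = 132)
65*257 + x = 65*257 + 132 = 16705 + 132 = 16837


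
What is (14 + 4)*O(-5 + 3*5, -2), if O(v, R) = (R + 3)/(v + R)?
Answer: 9/4 ≈ 2.2500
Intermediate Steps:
O(v, R) = (3 + R)/(R + v)
(14 + 4)*O(-5 + 3*5, -2) = (14 + 4)*((3 - 2)/(-2 + (-5 + 3*5))) = 18*(1/(-2 + (-5 + 15))) = 18*(1/(-2 + 10)) = 18*(1/8) = 18*((⅛)*1) = 18*(⅛) = 9/4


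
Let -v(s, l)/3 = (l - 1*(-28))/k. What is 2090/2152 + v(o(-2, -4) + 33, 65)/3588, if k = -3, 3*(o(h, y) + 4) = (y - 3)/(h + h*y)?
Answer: 160397/160862 ≈ 0.99711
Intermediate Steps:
o(h, y) = -4 + (-3 + y)/(3*(h + h*y)) (o(h, y) = -4 + ((y - 3)/(h + h*y))/3 = -4 + ((-3 + y)/(h + h*y))/3 = -4 + (-3 + y)/(3*(h + h*y)))
v(s, l) = 28 + l (v(s, l) = -3*(l - 1*(-28))/(-3) = -3*(l + 28)*(-1)/3 = -3*(28 + l)*(-1)/3 = -3*(-28/3 - l/3) = 28 + l)
2090/2152 + v(o(-2, -4) + 33, 65)/3588 = 2090/2152 + (28 + 65)/3588 = 2090*(1/2152) + 93*(1/3588) = 1045/1076 + 31/1196 = 160397/160862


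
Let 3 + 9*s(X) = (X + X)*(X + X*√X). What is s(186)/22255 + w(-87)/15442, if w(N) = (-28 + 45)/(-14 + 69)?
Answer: 3917754307/11340836430 + 7688*√186/22255 ≈ 5.0568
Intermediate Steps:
w(N) = 17/55
s(X) = -⅓ + 2*X*(X + X^(3/2))/9 (s(X) = -⅓ + ((X + X)*(X + X*√X))/9 = -⅓ + ((2*X)*(X + X^(3/2)))/9 = -⅓ + (2*X*(X + X^(3/2)))/9 = -⅓ + 2*X*(X + X^(3/2))/9)
s(186)/22255 + w(-87)/15442 = (-⅓ + (2/9)*186² + 2*186^(5/2)/9)/22255 + (17/55)/15442 = (-⅓ + (2/9)*34596 + 2*(34596*√186)/9)*(1/22255) + (17/55)*(1/15442) = (-⅓ + 7688 + 7688*√186)*(1/22255) + 17/849310 = (23063/3 + 7688*√186)*(1/22255) + 17/849310 = (23063/66765 + 7688*√186/22255) + 17/849310 = 3917754307/11340836430 + 7688*√186/22255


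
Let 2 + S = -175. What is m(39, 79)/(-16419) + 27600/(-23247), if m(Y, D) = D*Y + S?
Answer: -57852632/42410277 ≈ -1.3641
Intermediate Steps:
S = -177 (S = -2 - 175 = -177)
m(Y, D) = -177 + D*Y (m(Y, D) = D*Y - 177 = -177 + D*Y)
m(39, 79)/(-16419) + 27600/(-23247) = (-177 + 79*39)/(-16419) + 27600/(-23247) = (-177 + 3081)*(-1/16419) + 27600*(-1/23247) = 2904*(-1/16419) - 9200/7749 = -968/5473 - 9200/7749 = -57852632/42410277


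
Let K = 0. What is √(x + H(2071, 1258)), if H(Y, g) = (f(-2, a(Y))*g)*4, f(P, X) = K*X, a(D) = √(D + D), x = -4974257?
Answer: I*√4974257 ≈ 2230.3*I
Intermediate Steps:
a(D) = √2*√D (a(D) = √(2*D) = √2*√D)
f(P, X) = 0 (f(P, X) = 0*X = 0)
H(Y, g) = 0 (H(Y, g) = (0*g)*4 = 0*4 = 0)
√(x + H(2071, 1258)) = √(-4974257 + 0) = √(-4974257) = I*√4974257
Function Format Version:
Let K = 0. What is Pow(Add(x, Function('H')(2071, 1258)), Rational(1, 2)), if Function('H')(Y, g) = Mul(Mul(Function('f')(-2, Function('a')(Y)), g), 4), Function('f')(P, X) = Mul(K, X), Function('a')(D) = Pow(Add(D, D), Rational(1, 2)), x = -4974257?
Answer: Mul(I, Pow(4974257, Rational(1, 2))) ≈ Mul(2230.3, I)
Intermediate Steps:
Function('a')(D) = Mul(Pow(2, Rational(1, 2)), Pow(D, Rational(1, 2))) (Function('a')(D) = Pow(Mul(2, D), Rational(1, 2)) = Mul(Pow(2, Rational(1, 2)), Pow(D, Rational(1, 2))))
Function('f')(P, X) = 0 (Function('f')(P, X) = Mul(0, X) = 0)
Function('H')(Y, g) = 0 (Function('H')(Y, g) = Mul(Mul(0, g), 4) = Mul(0, 4) = 0)
Pow(Add(x, Function('H')(2071, 1258)), Rational(1, 2)) = Pow(Add(-4974257, 0), Rational(1, 2)) = Pow(-4974257, Rational(1, 2)) = Mul(I, Pow(4974257, Rational(1, 2)))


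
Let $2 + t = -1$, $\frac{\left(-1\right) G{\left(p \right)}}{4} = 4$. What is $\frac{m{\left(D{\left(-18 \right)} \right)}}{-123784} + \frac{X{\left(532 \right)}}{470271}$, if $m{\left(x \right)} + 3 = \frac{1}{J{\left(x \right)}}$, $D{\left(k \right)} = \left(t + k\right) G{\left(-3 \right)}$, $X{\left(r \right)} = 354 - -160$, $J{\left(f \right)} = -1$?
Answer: $\frac{16376515}{14553006366} \approx 0.0011253$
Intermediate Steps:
$G{\left(p \right)} = -16$ ($G{\left(p \right)} = \left(-4\right) 4 = -16$)
$t = -3$ ($t = -2 - 1 = -3$)
$X{\left(r \right)} = 514$ ($X{\left(r \right)} = 354 + 160 = 514$)
$D{\left(k \right)} = 48 - 16 k$ ($D{\left(k \right)} = \left(-3 + k\right) \left(-16\right) = 48 - 16 k$)
$m{\left(x \right)} = -4$ ($m{\left(x \right)} = -3 + \frac{1}{-1} = -3 - 1 = -4$)
$\frac{m{\left(D{\left(-18 \right)} \right)}}{-123784} + \frac{X{\left(532 \right)}}{470271} = - \frac{4}{-123784} + \frac{514}{470271} = \left(-4\right) \left(- \frac{1}{123784}\right) + 514 \cdot \frac{1}{470271} = \frac{1}{30946} + \frac{514}{470271} = \frac{16376515}{14553006366}$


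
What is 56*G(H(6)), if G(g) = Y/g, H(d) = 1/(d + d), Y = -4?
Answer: -2688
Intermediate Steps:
H(d) = 1/(2*d)
G(g) = -4/g
56*G(H(6)) = 56*(-4/((1/2)/6)) = 56*(-4/((1/2)*(1/6))) = 56*(-4/1/12) = 56*(-4*12) = 56*(-48) = -2688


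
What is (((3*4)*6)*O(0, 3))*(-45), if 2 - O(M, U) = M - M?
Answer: -6480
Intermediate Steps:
O(M, U) = 2 (O(M, U) = 2 - (M - M) = 2 - 1*0 = 2 + 0 = 2)
(((3*4)*6)*O(0, 3))*(-45) = (((3*4)*6)*2)*(-45) = ((12*6)*2)*(-45) = (72*2)*(-45) = 144*(-45) = -6480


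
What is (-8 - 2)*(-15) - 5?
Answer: 145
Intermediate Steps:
(-8 - 2)*(-15) - 5 = -10*(-15) - 5 = 150 - 5 = 145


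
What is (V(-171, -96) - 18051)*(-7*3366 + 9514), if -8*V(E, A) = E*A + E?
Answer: 282106668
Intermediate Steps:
V(E, A) = -E/8 - A*E/8 (V(E, A) = -(E*A + E)/8 = -(A*E + E)/8 = -(E + A*E)/8 = -E/8 - A*E/8)
(V(-171, -96) - 18051)*(-7*3366 + 9514) = (-⅛*(-171)*(1 - 96) - 18051)*(-7*3366 + 9514) = (-⅛*(-171)*(-95) - 18051)*(-23562 + 9514) = (-16245/8 - 18051)*(-14048) = -160653/8*(-14048) = 282106668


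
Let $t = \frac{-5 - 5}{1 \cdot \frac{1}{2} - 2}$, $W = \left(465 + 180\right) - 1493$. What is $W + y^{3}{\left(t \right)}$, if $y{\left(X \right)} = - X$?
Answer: $- \frac{30896}{27} \approx -1144.3$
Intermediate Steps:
$W = -848$ ($W = 645 - 1493 = -848$)
$t = \frac{20}{3}$ ($t = - \frac{10}{1 \cdot \frac{1}{2} - 2} = - \frac{10}{\frac{1}{2} - 2} = - \frac{10}{- \frac{3}{2}} = \left(-10\right) \left(- \frac{2}{3}\right) = \frac{20}{3} \approx 6.6667$)
$W + y^{3}{\left(t \right)} = -848 + \left(\left(-1\right) \frac{20}{3}\right)^{3} = -848 + \left(- \frac{20}{3}\right)^{3} = -848 - \frac{8000}{27} = - \frac{30896}{27}$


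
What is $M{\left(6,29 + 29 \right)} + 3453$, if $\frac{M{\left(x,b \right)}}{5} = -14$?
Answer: $3383$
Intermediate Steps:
$M{\left(x,b \right)} = -70$ ($M{\left(x,b \right)} = 5 \left(-14\right) = -70$)
$M{\left(6,29 + 29 \right)} + 3453 = -70 + 3453 = 3383$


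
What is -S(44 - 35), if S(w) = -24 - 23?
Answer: 47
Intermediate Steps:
S(w) = -47
-S(44 - 35) = -1*(-47) = 47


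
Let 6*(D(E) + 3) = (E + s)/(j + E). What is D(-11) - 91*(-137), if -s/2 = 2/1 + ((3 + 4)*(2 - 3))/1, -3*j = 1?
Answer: 847553/68 ≈ 12464.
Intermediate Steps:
j = -⅓ (j = -⅓*1 = -⅓ ≈ -0.33333)
s = 10 (s = -2*(2/1 + ((3 + 4)*(2 - 3))/1) = -2*(2*1 + (7*(-1))*1) = -2*(2 - 7*1) = -2*(2 - 7) = -2*(-5) = 10)
D(E) = -3 + (10 + E)/(6*(-⅓ + E)) (D(E) = -3 + ((E + 10)/(-⅓ + E))/6 = -3 + ((10 + E)/(-⅓ + E))/6 = -3 + (10 + E)/(6*(-⅓ + E)))
D(-11) - 91*(-137) = (16 - 17*(-11))/(2*(-1 + 3*(-11))) - 91*(-137) = (16 + 187)/(2*(-1 - 33)) + 12467 = (½)*203/(-34) + 12467 = (½)*(-1/34)*203 + 12467 = -203/68 + 12467 = 847553/68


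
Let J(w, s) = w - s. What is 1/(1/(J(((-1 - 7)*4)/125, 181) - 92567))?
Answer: -11593532/125 ≈ -92748.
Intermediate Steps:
1/(1/(J(((-1 - 7)*4)/125, 181) - 92567)) = 1/(1/((((-1 - 7)*4)/125 - 1*181) - 92567)) = 1/(1/((-8*4*(1/125) - 181) - 92567)) = 1/(1/((-32*1/125 - 181) - 92567)) = 1/(1/((-32/125 - 181) - 92567)) = 1/(1/(-22657/125 - 92567)) = 1/(1/(-11593532/125)) = 1/(-125/11593532) = -11593532/125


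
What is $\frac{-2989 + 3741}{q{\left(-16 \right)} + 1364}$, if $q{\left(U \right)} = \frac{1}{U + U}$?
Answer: $\frac{24064}{43647} \approx 0.55133$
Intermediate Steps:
$q{\left(U \right)} = \frac{1}{2 U}$
$\frac{-2989 + 3741}{q{\left(-16 \right)} + 1364} = \frac{-2989 + 3741}{\frac{1}{2 \left(-16\right)} + 1364} = \frac{752}{\frac{1}{2} \left(- \frac{1}{16}\right) + 1364} = \frac{752}{- \frac{1}{32} + 1364} = \frac{752}{\frac{43647}{32}} = 752 \cdot \frac{32}{43647} = \frac{24064}{43647}$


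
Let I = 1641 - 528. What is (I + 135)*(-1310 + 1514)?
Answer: 254592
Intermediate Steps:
I = 1113
(I + 135)*(-1310 + 1514) = (1113 + 135)*(-1310 + 1514) = 1248*204 = 254592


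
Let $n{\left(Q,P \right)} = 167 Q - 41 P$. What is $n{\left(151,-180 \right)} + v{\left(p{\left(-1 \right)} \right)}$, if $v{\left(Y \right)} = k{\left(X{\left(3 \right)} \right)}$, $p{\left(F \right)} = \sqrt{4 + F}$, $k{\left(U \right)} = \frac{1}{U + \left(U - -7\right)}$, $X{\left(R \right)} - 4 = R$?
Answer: $\frac{684538}{21} \approx 32597.0$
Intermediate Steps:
$X{\left(R \right)} = 4 + R$
$n{\left(Q,P \right)} = - 41 P + 167 Q$
$k{\left(U \right)} = \frac{1}{7 + 2 U}$ ($k{\left(U \right)} = \frac{1}{U + \left(U + 7\right)} = \frac{1}{U + \left(7 + U\right)} = \frac{1}{7 + 2 U}$)
$v{\left(Y \right)} = \frac{1}{21}$ ($v{\left(Y \right)} = \frac{1}{7 + 2 \left(4 + 3\right)} = \frac{1}{7 + 2 \cdot 7} = \frac{1}{7 + 14} = \frac{1}{21}$)
$n{\left(151,-180 \right)} + v{\left(p{\left(-1 \right)} \right)} = \left(\left(-41\right) \left(-180\right) + 167 \cdot 151\right) + \frac{1}{21} = \left(7380 + 25217\right) + \frac{1}{21} = 32597 + \frac{1}{21} = \frac{684538}{21}$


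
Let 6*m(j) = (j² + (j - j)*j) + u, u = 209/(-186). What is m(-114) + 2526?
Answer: 5236063/1116 ≈ 4691.8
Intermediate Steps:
u = -209/186 (u = 209*(-1/186) = -209/186 ≈ -1.1237)
m(j) = -209/1116 + j²/6 (m(j) = ((j² + (j - j)*j) - 209/186)/6 = ((j² + 0*j) - 209/186)/6 = ((j² + 0) - 209/186)/6 = (j² - 209/186)/6 = (-209/186 + j²)/6 = -209/1116 + j²/6)
m(-114) + 2526 = (-209/1116 + (⅙)*(-114)²) + 2526 = (-209/1116 + (⅙)*12996) + 2526 = (-209/1116 + 2166) + 2526 = 2417047/1116 + 2526 = 5236063/1116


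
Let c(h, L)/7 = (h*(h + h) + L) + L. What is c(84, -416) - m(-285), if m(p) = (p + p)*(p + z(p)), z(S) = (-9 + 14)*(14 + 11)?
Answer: 1760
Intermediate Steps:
z(S) = 125 (z(S) = 5*25 = 125)
m(p) = 2*p*(125 + p) (m(p) = (p + p)*(p + 125) = (2*p)*(125 + p) = 2*p*(125 + p))
c(h, L) = 14*L + 14*h² (c(h, L) = 7*((h*(h + h) + L) + L) = 7*((h*(2*h) + L) + L) = 7*((2*h² + L) + L) = 7*((L + 2*h²) + L) = 7*(2*L + 2*h²) = 14*L + 14*h²)
c(84, -416) - m(-285) = (14*(-416) + 14*84²) - 2*(-285)*(125 - 285) = (-5824 + 14*7056) - 2*(-285)*(-160) = (-5824 + 98784) - 1*91200 = 92960 - 91200 = 1760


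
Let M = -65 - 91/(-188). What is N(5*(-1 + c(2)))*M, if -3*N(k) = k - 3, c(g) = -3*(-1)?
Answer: 28301/188 ≈ 150.54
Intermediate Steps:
c(g) = 3
M = -12129/188 (M = -65 - 91*(-1)/188 = -65 - 1*(-91/188) = -65 + 91/188 = -12129/188 ≈ -64.516)
N(k) = 1 - k/3 (N(k) = -(k - 3)/3 = -(-3 + k)/3 = 1 - k/3)
N(5*(-1 + c(2)))*M = (1 - 5*(-1 + 3)/3)*(-12129/188) = (1 - 5*2/3)*(-12129/188) = (1 - ⅓*10)*(-12129/188) = (1 - 10/3)*(-12129/188) = -7/3*(-12129/188) = 28301/188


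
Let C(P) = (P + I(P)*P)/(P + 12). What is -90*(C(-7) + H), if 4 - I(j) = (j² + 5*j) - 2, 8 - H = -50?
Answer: -6102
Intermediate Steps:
H = 58 (H = 8 - 1*(-50) = 8 + 50 = 58)
I(j) = 6 - j² - 5*j (I(j) = 4 - ((j² + 5*j) - 2) = 4 - (-2 + j² + 5*j) = 4 + (2 - j² - 5*j) = 6 - j² - 5*j)
C(P) = (P + P*(6 - P² - 5*P))/(12 + P) (C(P) = (P + (6 - P² - 5*P)*P)/(P + 12) = (P + P*(6 - P² - 5*P))/(12 + P))
-90*(C(-7) + H) = -90*(-7*(7 - 1*(-7)² - 5*(-7))/(12 - 7) + 58) = -90*(-7*(7 - 1*49 + 35)/5 + 58) = -90*(-7*⅕*(7 - 49 + 35) + 58) = -90*(-7*⅕*(-7) + 58) = -90*(49/5 + 58) = -90*339/5 = -6102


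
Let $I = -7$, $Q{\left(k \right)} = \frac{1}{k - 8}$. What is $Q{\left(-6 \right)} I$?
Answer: $\frac{1}{2} \approx 0.5$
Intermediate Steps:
$Q{\left(k \right)} = \frac{1}{-8 + k}$
$Q{\left(-6 \right)} I = \frac{1}{-8 - 6} \left(-7\right) = \frac{1}{-14} \left(-7\right) = \left(- \frac{1}{14}\right) \left(-7\right) = \frac{1}{2}$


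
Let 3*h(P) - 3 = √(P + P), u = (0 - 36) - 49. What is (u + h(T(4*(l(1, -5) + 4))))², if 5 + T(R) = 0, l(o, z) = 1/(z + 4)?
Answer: (252 - I*√10)²/9 ≈ 7054.9 - 177.09*I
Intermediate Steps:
l(o, z) = 1/(4 + z)
u = -85 (u = -36 - 49 = -85)
T(R) = -5 (T(R) = -5 + 0 = -5)
h(P) = 1 + √2*√P/3 (h(P) = 1 + √(P + P)/3 = 1 + √(2*P)/3 = 1 + (√2*√P)/3 = 1 + √2*√P/3)
(u + h(T(4*(l(1, -5) + 4))))² = (-85 + (1 + √2*√(-5)/3))² = (-85 + (1 + √2*(I*√5)/3))² = (-85 + (1 + I*√10/3))² = (-84 + I*√10/3)²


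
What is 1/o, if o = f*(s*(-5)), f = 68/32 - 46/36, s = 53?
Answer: -72/16165 ≈ -0.0044541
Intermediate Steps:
f = 61/72 (f = 68*(1/32) - 46*1/36 = 17/8 - 23/18 = 61/72 ≈ 0.84722)
o = -16165/72 (o = 61*(53*(-5))/72 = (61/72)*(-265) = -16165/72 ≈ -224.51)
1/o = 1/(-16165/72) = -72/16165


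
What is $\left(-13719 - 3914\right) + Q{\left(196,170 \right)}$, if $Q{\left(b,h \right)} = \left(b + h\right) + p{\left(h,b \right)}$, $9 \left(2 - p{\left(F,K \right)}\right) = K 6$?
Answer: $- \frac{52187}{3} \approx -17396.0$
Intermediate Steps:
$p{\left(F,K \right)} = 2 - \frac{2 K}{3}$ ($p{\left(F,K \right)} = 2 - \frac{K 6}{9} = 2 - \frac{6 K}{9} = 2 - \frac{2 K}{3}$)
$Q{\left(b,h \right)} = 2 + h + \frac{b}{3}$ ($Q{\left(b,h \right)} = \left(b + h\right) - \left(-2 + \frac{2 b}{3}\right) = 2 + h + \frac{b}{3}$)
$\left(-13719 - 3914\right) + Q{\left(196,170 \right)} = \left(-13719 - 3914\right) + \left(2 + 170 + \frac{1}{3} \cdot 196\right) = -17633 + \left(2 + 170 + \frac{196}{3}\right) = -17633 + \frac{712}{3} = - \frac{52187}{3}$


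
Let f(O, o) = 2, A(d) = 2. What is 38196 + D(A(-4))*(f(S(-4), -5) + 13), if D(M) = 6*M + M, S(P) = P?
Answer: 38406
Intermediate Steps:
D(M) = 7*M
38196 + D(A(-4))*(f(S(-4), -5) + 13) = 38196 + (7*2)*(2 + 13) = 38196 + 14*15 = 38196 + 210 = 38406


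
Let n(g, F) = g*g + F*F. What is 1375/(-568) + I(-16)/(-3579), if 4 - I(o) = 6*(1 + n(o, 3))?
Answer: -4016869/2032872 ≈ -1.9760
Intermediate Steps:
n(g, F) = F² + g² (n(g, F) = g² + F² = F² + g²)
I(o) = -56 - 6*o² (I(o) = 4 - 6*(1 + (3² + o²)) = 4 - 6*(1 + (9 + o²)) = 4 - 6*(10 + o²) = 4 - (60 + 6*o²) = 4 + (-60 - 6*o²) = -56 - 6*o²)
1375/(-568) + I(-16)/(-3579) = 1375/(-568) + (-56 - 6*(-16)²)/(-3579) = 1375*(-1/568) + (-56 - 6*256)*(-1/3579) = -1375/568 + (-56 - 1536)*(-1/3579) = -1375/568 - 1592*(-1/3579) = -1375/568 + 1592/3579 = -4016869/2032872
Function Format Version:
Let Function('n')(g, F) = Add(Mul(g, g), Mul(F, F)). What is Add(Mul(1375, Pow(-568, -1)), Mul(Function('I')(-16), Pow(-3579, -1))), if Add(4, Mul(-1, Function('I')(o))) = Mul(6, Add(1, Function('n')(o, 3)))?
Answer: Rational(-4016869, 2032872) ≈ -1.9760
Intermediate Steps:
Function('n')(g, F) = Add(Pow(F, 2), Pow(g, 2)) (Function('n')(g, F) = Add(Pow(g, 2), Pow(F, 2)) = Add(Pow(F, 2), Pow(g, 2)))
Function('I')(o) = Add(-56, Mul(-6, Pow(o, 2))) (Function('I')(o) = Add(4, Mul(-1, Mul(6, Add(1, Add(Pow(3, 2), Pow(o, 2)))))) = Add(4, Mul(-1, Mul(6, Add(1, Add(9, Pow(o, 2)))))) = Add(4, Mul(-1, Mul(6, Add(10, Pow(o, 2))))) = Add(4, Mul(-1, Add(60, Mul(6, Pow(o, 2))))) = Add(4, Add(-60, Mul(-6, Pow(o, 2)))) = Add(-56, Mul(-6, Pow(o, 2))))
Add(Mul(1375, Pow(-568, -1)), Mul(Function('I')(-16), Pow(-3579, -1))) = Add(Mul(1375, Pow(-568, -1)), Mul(Add(-56, Mul(-6, Pow(-16, 2))), Pow(-3579, -1))) = Add(Mul(1375, Rational(-1, 568)), Mul(Add(-56, Mul(-6, 256)), Rational(-1, 3579))) = Add(Rational(-1375, 568), Mul(Add(-56, -1536), Rational(-1, 3579))) = Add(Rational(-1375, 568), Mul(-1592, Rational(-1, 3579))) = Add(Rational(-1375, 568), Rational(1592, 3579)) = Rational(-4016869, 2032872)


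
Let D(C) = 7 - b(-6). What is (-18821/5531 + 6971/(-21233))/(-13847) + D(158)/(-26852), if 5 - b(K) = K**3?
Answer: 179885142883611/21833197998659306 ≈ 0.0082391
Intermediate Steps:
b(K) = 5 - K**3
D(C) = -214 (D(C) = 7 - (5 - 1*(-6)**3) = 7 - (5 - 1*(-216)) = 7 - (5 + 216) = 7 - 1*221 = 7 - 221 = -214)
(-18821/5531 + 6971/(-21233))/(-13847) + D(158)/(-26852) = (-18821/5531 + 6971/(-21233))/(-13847) - 214/(-26852) = (-18821*1/5531 + 6971*(-1/21233))*(-1/13847) - 214*(-1/26852) = (-18821/5531 - 6971/21233)*(-1/13847) + 107/13426 = -438182894/117439723*(-1/13847) + 107/13426 = 438182894/1626187844381 + 107/13426 = 179885142883611/21833197998659306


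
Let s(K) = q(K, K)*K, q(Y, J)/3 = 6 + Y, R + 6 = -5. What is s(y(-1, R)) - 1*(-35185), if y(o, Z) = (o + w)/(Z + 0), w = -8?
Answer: 4259410/121 ≈ 35202.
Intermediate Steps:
R = -11 (R = -6 - 5 = -11)
y(o, Z) = (-8 + o)/Z (y(o, Z) = (o - 8)/(Z + 0) = (-8 + o)/Z)
q(Y, J) = 18 + 3*Y (q(Y, J) = 3*(6 + Y) = 18 + 3*Y)
s(K) = K*(18 + 3*K) (s(K) = (18 + 3*K)*K = K*(18 + 3*K))
s(y(-1, R)) - 1*(-35185) = 3*((-8 - 1)/(-11))*(6 + (-8 - 1)/(-11)) - 1*(-35185) = 3*(-1/11*(-9))*(6 - 1/11*(-9)) + 35185 = 3*(9/11)*(6 + 9/11) + 35185 = 3*(9/11)*(75/11) + 35185 = 2025/121 + 35185 = 4259410/121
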